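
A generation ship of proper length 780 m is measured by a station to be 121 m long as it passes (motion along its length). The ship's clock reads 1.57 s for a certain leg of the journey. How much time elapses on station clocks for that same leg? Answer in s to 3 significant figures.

Δt ≈ 10.1 s

Length contraction ⇒ γ = L₀/L = 780/121 = 6.4463
Time dilation: Δt = γτ₀ = 6.4463 × 1.57 s = 10.1 s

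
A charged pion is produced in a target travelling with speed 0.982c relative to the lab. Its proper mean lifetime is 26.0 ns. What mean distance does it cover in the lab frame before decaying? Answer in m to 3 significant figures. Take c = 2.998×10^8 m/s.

γ = 1/√(1 − 0.982²) = 5.2943
Dilated lifetime: Δt = γτ₀ = 5.2943 × 26.0 ns = 137.65 ns
d = vΔt = 0.982c × 137.65 ns = 2.9440×10^8 m/s × 1.3765×10^-7 s = 40.5 m

d ≈ 40.5 m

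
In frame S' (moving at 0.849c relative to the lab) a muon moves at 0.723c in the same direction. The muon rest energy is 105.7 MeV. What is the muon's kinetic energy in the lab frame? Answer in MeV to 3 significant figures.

K ≈ 362 MeV

u_lab = (0.723 + 0.849)/(1 + 0.723×0.849) = 0.974082
γ = 1/√(1 − 0.974082²) = 4.4210
K = (γ − 1)m₀c² = (4.4210 − 1) × 105.7 = 3.4210 × 105.7 = 362 MeV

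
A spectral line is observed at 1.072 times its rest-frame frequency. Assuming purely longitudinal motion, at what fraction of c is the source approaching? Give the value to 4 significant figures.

f_obs/f_src = √((1+β)/(1−β)) = 1.072  ⇒  (1+β)/(1−β) = 1.14918
β = |1 − D²|/(1 + D²) = |1 − 1.14918|/(1 + 1.14918) = 0.06941

β ≈ 0.06941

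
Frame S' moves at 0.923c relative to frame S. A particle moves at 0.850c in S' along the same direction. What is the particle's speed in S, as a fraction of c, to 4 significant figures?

u ≈ 0.9935c

Relativistic velocity addition: u = (u' + v)/(1 + u'v/c²)
= (0.850 + 0.923)/(1 + 0.850×0.923) = 1.773/1.78455 = 0.9935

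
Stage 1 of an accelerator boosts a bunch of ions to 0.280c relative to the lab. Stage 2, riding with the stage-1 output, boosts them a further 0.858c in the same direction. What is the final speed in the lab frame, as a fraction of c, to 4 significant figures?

u ≈ 0.9176c

Compose boost 2: (0.858 + 0.280)/(1 + 0.858×0.280) = 1.138/1.24024 = 0.9176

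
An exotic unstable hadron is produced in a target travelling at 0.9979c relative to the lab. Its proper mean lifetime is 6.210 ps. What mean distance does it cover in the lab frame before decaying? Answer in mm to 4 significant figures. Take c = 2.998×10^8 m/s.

γ = 1/√(1 − 0.9979²) = 15.4384
Dilated lifetime: Δt = γτ₀ = 15.4384 × 6.210 ps = 95.8727 ps
d = vΔt = 0.9979c × 95.8727 ps = 2.99170×10^8 m/s × 9.58727×10^-11 s = 28.68 mm

d ≈ 28.68 mm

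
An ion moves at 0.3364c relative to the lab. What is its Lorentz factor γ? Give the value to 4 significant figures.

γ ≈ 1.062

γ = 1/√(1 − β²) = 1/√(1 − 0.3364²) = 1/√(0.886835) = 1.062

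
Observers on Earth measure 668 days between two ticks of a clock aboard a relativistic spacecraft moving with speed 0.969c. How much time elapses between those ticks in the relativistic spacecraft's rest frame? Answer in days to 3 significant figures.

τ₀ ≈ 165 days

γ = 1/√(1 − 0.969²) = 4.0476
Proper time: τ₀ = Δt/γ = 668/4.0476 = 165 days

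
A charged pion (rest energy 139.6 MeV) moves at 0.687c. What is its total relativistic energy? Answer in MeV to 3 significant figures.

γ = 1/√(1 − 0.687²) = 1.3762
E = γm₀c² = 1.3762 × 139.6 MeV = 192 MeV

E ≈ 192 MeV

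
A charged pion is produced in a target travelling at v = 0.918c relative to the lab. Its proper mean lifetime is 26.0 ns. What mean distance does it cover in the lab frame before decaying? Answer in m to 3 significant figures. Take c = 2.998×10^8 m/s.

γ = 1/√(1 − 0.918²) = 2.5216
Dilated lifetime: Δt = γτ₀ = 2.5216 × 26.0 ns = 65.560 ns
d = vΔt = 0.918c × 65.560 ns = 2.7522×10^8 m/s × 6.5560×10^-8 s = 18.0 m

d ≈ 18.0 m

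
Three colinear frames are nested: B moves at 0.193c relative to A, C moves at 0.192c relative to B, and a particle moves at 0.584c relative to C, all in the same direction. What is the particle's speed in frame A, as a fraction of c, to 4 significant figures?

Compose boost 2: (0.192 + 0.193)/(1 + 0.192×0.193) = 0.3850/1.03706 = 0.371243
Compose boost 3: (0.584 + 0.371243)/(1 + 0.584×0.371243) = 0.955243/1.21681 = 0.7850

u ≈ 0.7850c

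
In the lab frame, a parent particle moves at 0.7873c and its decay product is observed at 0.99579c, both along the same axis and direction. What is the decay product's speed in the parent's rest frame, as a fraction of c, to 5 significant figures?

u' ≈ 0.96517c

Inverse velocity addition: u' = (u − v)/(1 − uv/c²)
= (0.99579 − 0.7873)/(1 − 0.99579×0.7873) = 0.20849/0.2160145 = 0.96517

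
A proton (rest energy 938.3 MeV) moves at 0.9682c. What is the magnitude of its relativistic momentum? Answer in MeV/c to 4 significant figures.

p ≈ 3631 MeV/c

γ = 1/√(1 − 0.9682²) = 3.99716
p = γβm₀c = 3.99716 × 0.9682 × 938.3 MeV/c = 3631 MeV/c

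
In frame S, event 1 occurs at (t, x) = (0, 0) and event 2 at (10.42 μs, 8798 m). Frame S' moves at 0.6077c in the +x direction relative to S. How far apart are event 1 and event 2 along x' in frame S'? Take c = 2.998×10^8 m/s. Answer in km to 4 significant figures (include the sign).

Δx' ≈ 8.688 km

γ = 1/√(1 − 0.6077²) = 1.25918
Δx' = γ(Δx − vΔt) = 1.25918 × (8798 m − 0.6077×(2.998×10^8 m/s)×10.42×10^-6 s)
= 1.25918 × (6899.60 m) = 8.688 km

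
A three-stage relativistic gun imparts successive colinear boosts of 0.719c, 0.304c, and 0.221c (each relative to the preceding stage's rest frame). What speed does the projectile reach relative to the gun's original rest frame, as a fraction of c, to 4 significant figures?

u ≈ 0.8945c

Compose boost 2: (0.304 + 0.719)/(1 + 0.304×0.719) = 1.023/1.21858 = 0.839504
Compose boost 3: (0.221 + 0.839504)/(1 + 0.221×0.839504) = 1.06050/1.18553 = 0.8945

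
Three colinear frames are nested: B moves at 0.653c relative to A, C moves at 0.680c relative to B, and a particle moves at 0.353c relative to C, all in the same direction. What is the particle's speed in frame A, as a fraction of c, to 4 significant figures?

Compose boost 2: (0.680 + 0.653)/(1 + 0.680×0.653) = 1.333/1.44404 = 0.923105
Compose boost 3: (0.353 + 0.923105)/(1 + 0.353×0.923105) = 1.27610/1.32586 = 0.9625

u ≈ 0.9625c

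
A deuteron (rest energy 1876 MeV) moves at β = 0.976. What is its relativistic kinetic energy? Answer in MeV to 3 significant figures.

γ = 1/√(1 − 0.976²) = 4.5920
K = (γ − 1)m₀c² = (4.5920 − 1) × 1876 MeV = 3.5920 × 1876 MeV = 6740 MeV

K ≈ 6740 MeV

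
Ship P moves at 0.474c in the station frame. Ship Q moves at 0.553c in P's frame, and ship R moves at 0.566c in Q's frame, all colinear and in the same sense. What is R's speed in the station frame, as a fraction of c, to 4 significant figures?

u ≈ 0.9446c

Compose boost 2: (0.553 + 0.474)/(1 + 0.553×0.474) = 1.027/1.26212 = 0.813709
Compose boost 3: (0.566 + 0.813709)/(1 + 0.566×0.813709) = 1.37971/1.46056 = 0.9446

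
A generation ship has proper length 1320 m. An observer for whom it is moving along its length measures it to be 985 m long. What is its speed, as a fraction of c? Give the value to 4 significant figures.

γ = L₀/L = 1320/985 = 1.34010
β = √(1 − 1/γ²) = 0.6657

β ≈ 0.6657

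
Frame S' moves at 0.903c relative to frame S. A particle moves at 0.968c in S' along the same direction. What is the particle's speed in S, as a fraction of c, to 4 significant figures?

Relativistic velocity addition: u = (u' + v)/(1 + u'v/c²)
= (0.968 + 0.903)/(1 + 0.968×0.903) = 1.871/1.87410 = 0.9983

u ≈ 0.9983c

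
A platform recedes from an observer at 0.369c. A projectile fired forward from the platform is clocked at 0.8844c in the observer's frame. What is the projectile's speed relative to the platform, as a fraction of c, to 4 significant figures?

u' ≈ 0.7651c

Inverse velocity addition: u' = (u − v)/(1 − uv/c²)
= (0.8844 − 0.369)/(1 − 0.8844×0.369) = 0.5154/0.673656 = 0.7651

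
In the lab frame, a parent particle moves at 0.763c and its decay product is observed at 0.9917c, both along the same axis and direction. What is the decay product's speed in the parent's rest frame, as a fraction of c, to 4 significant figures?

Inverse velocity addition: u' = (u − v)/(1 − uv/c²)
= (0.9917 − 0.763)/(1 − 0.9917×0.763) = 0.2287/0.243333 = 0.9399

u' ≈ 0.9399c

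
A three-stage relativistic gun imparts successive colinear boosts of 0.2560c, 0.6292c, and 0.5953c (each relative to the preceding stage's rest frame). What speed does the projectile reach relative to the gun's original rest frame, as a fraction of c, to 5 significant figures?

u ≈ 0.93386c

Compose boost 2: (0.6292 + 0.2560)/(1 + 0.6292×0.2560) = 0.88520/1.161075 = 0.7623968
Compose boost 3: (0.5953 + 0.7623968)/(1 + 0.5953×0.7623968) = 1.357697/1.453855 = 0.93386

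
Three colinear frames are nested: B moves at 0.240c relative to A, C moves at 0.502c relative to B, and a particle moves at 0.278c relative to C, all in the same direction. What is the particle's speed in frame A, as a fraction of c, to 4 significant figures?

Compose boost 2: (0.502 + 0.240)/(1 + 0.502×0.240) = 0.7420/1.12048 = 0.662216
Compose boost 3: (0.278 + 0.662216)/(1 + 0.278×0.662216) = 0.940216/1.18410 = 0.7940

u ≈ 0.7940c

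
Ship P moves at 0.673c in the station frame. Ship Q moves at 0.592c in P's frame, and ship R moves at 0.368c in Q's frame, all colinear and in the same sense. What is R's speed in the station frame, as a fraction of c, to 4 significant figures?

Compose boost 2: (0.592 + 0.673)/(1 + 0.592×0.673) = 1.265/1.39842 = 0.904595
Compose boost 3: (0.368 + 0.904595)/(1 + 0.368×0.904595) = 1.27259/1.33289 = 0.9548

u ≈ 0.9548c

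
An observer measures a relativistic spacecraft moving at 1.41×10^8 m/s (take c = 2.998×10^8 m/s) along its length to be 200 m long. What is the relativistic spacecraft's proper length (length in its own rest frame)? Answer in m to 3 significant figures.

L₀ ≈ 227 m

β = v/c = 1.41×10^8 / 2.998×10^8 = 0.47031
γ = 1/√(1 − 0.47031²) = 1.1331
L₀ = γL = 1.1331 × 200 = 227 m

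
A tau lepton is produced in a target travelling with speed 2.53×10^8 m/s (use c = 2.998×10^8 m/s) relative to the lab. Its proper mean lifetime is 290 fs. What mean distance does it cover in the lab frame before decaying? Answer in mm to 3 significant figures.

β = v/c = 2.53×10^8 / 2.998×10^8 = 0.84390
γ = 1/√(1 − 0.84390²) = 1.8639
Dilated lifetime: Δt = γτ₀ = 1.8639 × 290 fs = 540.53 fs
d = vΔt = 0.84390c × 540.53 fs = 2.5300×10^8 m/s × 5.4053×10^-13 s = 0.137 mm

d ≈ 0.137 mm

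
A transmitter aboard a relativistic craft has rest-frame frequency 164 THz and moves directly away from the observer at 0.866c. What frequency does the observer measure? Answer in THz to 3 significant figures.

f_obs ≈ 43.9 THz

Relativistic Doppler: f_obs = f_src √((1−β)/(1+β))
= 164 × √(0.13400/1.8660) = 164 × 0.26798 = 43.9 THz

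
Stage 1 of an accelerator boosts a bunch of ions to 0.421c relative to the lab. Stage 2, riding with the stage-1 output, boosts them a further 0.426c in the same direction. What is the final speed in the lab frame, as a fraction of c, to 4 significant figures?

Compose boost 2: (0.426 + 0.421)/(1 + 0.426×0.421) = 0.8470/1.17935 = 0.7182

u ≈ 0.7182c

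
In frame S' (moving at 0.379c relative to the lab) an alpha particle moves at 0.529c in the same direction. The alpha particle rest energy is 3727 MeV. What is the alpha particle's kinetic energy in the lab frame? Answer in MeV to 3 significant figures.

K ≈ 1970 MeV

u_lab = (0.529 + 0.379)/(1 + 0.529×0.379) = 0.756357
γ = 1/√(1 − 0.756357²) = 1.5287
K = (γ − 1)m₀c² = (1.5287 − 1) × 3727 = 0.52868 × 3727 = 1970 MeV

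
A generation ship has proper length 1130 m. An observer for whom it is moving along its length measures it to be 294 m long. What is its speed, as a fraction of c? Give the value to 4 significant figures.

β ≈ 0.9656

γ = L₀/L = 1130/294 = 3.84354
β = √(1 − 1/γ²) = 0.9656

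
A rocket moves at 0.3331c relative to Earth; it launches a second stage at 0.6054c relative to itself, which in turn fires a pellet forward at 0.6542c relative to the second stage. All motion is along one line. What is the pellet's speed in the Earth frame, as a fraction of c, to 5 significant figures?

Compose boost 2: (0.6054 + 0.3331)/(1 + 0.6054×0.3331) = 0.93850/1.201659 = 0.7810038
Compose boost 3: (0.6542 + 0.7810038)/(1 + 0.6542×0.7810038) = 1.435204/1.510933 = 0.94988

u ≈ 0.94988c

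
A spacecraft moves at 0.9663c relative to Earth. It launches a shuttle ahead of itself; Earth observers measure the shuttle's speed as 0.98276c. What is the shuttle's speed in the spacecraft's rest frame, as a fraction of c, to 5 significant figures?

Inverse velocity addition: u' = (u − v)/(1 − uv/c²)
= (0.98276 − 0.9663)/(1 − 0.98276×0.9663) = 0.016460/0.05035901 = 0.32685

u' ≈ 0.32685c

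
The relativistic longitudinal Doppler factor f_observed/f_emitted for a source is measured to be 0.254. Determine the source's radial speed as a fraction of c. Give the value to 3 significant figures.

β ≈ 0.879

f_obs/f_src = √((1−β)/(1+β)) = 0.254  ⇒  (1−β)/(1+β) = 0.064516
β = |1 − D²|/(1 + D²) = |1 − 0.064516|/(1 + 0.064516) = 0.879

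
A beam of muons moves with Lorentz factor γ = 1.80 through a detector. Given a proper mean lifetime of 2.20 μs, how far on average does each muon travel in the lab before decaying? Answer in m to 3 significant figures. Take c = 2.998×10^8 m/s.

β = √(1 − 1/γ²) = √(1 − 1/1.80²) = 0.83148
Dilated lifetime: Δt = γτ₀ = 1.80 × 2.20 μs = 3.9600 μs
d = vΔt = 0.83148c × 3.9600 μs = 2.4928×10^8 m/s × 3.9600×10^-6 s = 987 m

d ≈ 987 m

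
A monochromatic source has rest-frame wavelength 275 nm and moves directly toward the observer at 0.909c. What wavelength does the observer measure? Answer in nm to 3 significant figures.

λ_obs ≈ 60.0 nm

Relativistic Doppler: λ_obs = λ_src √((1−β)/(1+β))
= 275 × √(0.091000/1.9090) = 275 × 0.21833 = 60.0 nm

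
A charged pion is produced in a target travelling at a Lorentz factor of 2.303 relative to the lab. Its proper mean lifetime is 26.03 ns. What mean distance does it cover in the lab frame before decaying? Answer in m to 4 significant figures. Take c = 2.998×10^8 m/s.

d ≈ 16.19 m

β = √(1 − 1/γ²) = √(1 − 1/2.303²) = 0.900809
Dilated lifetime: Δt = γτ₀ = 2.303 × 26.03 ns = 59.9471 ns
d = vΔt = 0.900809c × 59.9471 ns = 2.70062×10^8 m/s × 5.99471×10^-8 s = 16.19 m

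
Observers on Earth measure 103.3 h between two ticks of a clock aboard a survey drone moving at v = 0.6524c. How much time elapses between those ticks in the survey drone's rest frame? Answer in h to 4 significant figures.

γ = 1/√(1 − 0.6524²) = 1.31948
Proper time: τ₀ = Δt/γ = 103.3/1.31948 = 78.29 h

τ₀ ≈ 78.29 h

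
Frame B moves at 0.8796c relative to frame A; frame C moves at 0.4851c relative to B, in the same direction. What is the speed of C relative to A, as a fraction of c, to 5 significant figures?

u ≈ 0.95655c

Compose boost 2: (0.4851 + 0.8796)/(1 + 0.4851×0.8796) = 1.3647/1.426694 = 0.95655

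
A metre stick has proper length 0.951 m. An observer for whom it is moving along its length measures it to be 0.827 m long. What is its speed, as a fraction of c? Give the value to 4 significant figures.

γ = L₀/L = 0.951/0.827 = 1.14994
β = √(1 − 1/γ²) = 0.4937

β ≈ 0.4937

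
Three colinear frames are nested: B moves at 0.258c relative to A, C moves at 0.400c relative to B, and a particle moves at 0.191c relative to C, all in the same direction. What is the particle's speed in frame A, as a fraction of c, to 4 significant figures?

u ≈ 0.7069c

Compose boost 2: (0.400 + 0.258)/(1 + 0.400×0.258) = 0.6580/1.10320 = 0.596447
Compose boost 3: (0.191 + 0.596447)/(1 + 0.191×0.596447) = 0.787447/1.11392 = 0.7069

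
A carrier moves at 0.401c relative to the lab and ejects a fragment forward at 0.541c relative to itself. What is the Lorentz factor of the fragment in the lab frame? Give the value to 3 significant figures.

u_lab = (0.541 + 0.401)/(1 + 0.541×0.401) = 0.9420/1.21694 = 0.774072
γ = 1/√(1 − 0.774072²) = 1.58

γ ≈ 1.58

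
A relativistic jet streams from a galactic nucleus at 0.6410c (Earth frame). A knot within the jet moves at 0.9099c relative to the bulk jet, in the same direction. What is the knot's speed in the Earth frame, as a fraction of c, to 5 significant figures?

u ≈ 0.97957c

Relativistic velocity addition: u = (u' + v)/(1 + u'v/c²)
= (0.9099 + 0.6410)/(1 + 0.9099×0.6410) = 1.5509/1.583246 = 0.97957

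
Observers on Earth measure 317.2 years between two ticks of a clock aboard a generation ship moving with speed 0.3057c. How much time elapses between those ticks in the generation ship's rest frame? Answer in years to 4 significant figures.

τ₀ ≈ 302.0 years

γ = 1/√(1 − 0.3057²) = 1.05028
Proper time: τ₀ = Δt/γ = 317.2/1.05028 = 302.0 years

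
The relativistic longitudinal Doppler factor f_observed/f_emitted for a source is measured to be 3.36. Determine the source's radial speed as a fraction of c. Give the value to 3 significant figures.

β ≈ 0.837

f_obs/f_src = √((1+β)/(1−β)) = 3.36  ⇒  (1+β)/(1−β) = 11.290
β = |1 − D²|/(1 + D²) = |1 − 11.290|/(1 + 11.290) = 0.837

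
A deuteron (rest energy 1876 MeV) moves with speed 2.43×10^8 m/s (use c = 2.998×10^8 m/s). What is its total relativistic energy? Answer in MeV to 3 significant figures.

β = v/c = 2.43×10^8 / 2.998×10^8 = 0.81054
γ = 1/√(1 − 0.81054²) = 1.7074
E = γm₀c² = 1.7074 × 1876 MeV = 3200 MeV

E ≈ 3200 MeV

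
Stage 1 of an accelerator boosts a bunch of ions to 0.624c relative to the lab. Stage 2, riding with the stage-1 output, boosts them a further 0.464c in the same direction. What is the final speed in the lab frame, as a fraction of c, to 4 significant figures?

u ≈ 0.8437c

Compose boost 2: (0.464 + 0.624)/(1 + 0.464×0.624) = 1.088/1.28954 = 0.8437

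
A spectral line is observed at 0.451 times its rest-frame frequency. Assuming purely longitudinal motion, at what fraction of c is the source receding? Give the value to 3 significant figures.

β ≈ 0.662

f_obs/f_src = √((1−β)/(1+β)) = 0.451  ⇒  (1−β)/(1+β) = 0.20340
β = |1 − D²|/(1 + D²) = |1 − 0.20340|/(1 + 0.20340) = 0.662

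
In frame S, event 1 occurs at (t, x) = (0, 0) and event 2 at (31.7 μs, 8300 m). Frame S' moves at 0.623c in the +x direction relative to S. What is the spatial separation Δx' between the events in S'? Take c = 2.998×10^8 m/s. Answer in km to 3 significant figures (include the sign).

Δx' ≈ 3.04 km

γ = 1/√(1 − 0.623²) = 1.2784
Δx' = γ(Δx − vΔt) = 1.2784 × (8300 m − 0.623×(2.998×10^8 m/s)×31.7×10^-6 s)
= 1.2784 × (2379.2 m) = 3.04 km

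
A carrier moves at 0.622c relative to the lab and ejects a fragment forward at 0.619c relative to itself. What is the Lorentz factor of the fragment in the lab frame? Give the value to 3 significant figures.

u_lab = (0.619 + 0.622)/(1 + 0.619×0.622) = 1.241/1.38502 = 0.896017
γ = 1/√(1 − 0.896017²) = 2.25

γ ≈ 2.25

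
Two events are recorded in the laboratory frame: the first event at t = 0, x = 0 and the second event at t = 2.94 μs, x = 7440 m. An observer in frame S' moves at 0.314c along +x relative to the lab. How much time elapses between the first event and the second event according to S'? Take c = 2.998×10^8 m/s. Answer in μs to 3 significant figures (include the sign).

Δt' ≈ -5.11 μs

γ = 1/√(1 − 0.314²) = 1.0533
Δt' = γ(Δt − vΔx/c²) = 1.0533 × (2.94 μs − 0.314×7440 m / (2.998×10^8 m/s))
= 1.0533 × (-4.8524 μs) = -5.11 μs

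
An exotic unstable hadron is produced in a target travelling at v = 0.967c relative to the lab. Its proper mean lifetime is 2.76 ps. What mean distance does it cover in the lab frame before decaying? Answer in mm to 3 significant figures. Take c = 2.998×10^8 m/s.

γ = 1/√(1 − 0.967²) = 3.9250
Dilated lifetime: Δt = γτ₀ = 3.9250 × 2.76 ps = 10.833 ps
d = vΔt = 0.967c × 10.833 ps = 2.8991×10^8 m/s × 1.0833×10^-11 s = 3.14 mm

d ≈ 3.14 mm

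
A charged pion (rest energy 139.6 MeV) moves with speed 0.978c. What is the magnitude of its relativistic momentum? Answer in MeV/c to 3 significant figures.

p ≈ 654 MeV/c

γ = 1/√(1 − 0.978²) = 4.7938
p = γβm₀c = 4.7938 × 0.978 × 139.6 MeV/c = 654 MeV/c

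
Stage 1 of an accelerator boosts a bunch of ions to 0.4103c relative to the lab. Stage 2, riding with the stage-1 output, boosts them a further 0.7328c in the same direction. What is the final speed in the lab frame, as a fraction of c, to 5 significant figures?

Compose boost 2: (0.7328 + 0.4103)/(1 + 0.7328×0.4103) = 1.1431/1.300668 = 0.87886

u ≈ 0.87886c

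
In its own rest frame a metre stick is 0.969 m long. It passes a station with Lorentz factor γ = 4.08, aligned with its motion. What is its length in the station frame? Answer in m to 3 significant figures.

L ≈ 0.237 m

γ = 4.08 (given)
Length contraction: L = L₀/γ = 0.969/4.08 = 0.237 m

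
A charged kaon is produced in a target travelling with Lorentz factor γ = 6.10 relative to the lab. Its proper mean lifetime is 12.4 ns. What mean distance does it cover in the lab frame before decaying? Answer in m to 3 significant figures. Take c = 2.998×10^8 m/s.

β = √(1 − 1/γ²) = √(1 − 1/6.10²) = 0.98647
Dilated lifetime: Δt = γτ₀ = 6.10 × 12.4 ns = 75.640 ns
d = vΔt = 0.98647c × 75.640 ns = 2.9574×10^8 m/s × 7.5640×10^-8 s = 22.4 m

d ≈ 22.4 m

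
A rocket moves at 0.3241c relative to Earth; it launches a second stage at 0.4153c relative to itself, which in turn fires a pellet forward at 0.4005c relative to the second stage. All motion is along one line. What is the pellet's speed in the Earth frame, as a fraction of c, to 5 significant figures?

Compose boost 2: (0.4153 + 0.3241)/(1 + 0.4153×0.3241) = 0.73940/1.134599 = 0.6516841
Compose boost 3: (0.4005 + 0.6516841)/(1 + 0.4005×0.6516841) = 1.052184/1.260999 = 0.83440

u ≈ 0.83440c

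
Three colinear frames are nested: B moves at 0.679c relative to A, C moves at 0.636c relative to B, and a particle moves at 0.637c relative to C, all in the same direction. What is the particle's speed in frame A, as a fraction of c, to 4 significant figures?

Compose boost 2: (0.636 + 0.679)/(1 + 0.636×0.679) = 1.315/1.43184 = 0.918396
Compose boost 3: (0.637 + 0.918396)/(1 + 0.637×0.918396) = 1.55540/1.58502 = 0.9813

u ≈ 0.9813c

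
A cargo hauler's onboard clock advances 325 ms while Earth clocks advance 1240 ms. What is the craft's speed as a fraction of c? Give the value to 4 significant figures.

β ≈ 0.9650

γ = Δt/τ₀ = 1240/325 = 3.81538
β = √(1 − 1/γ²) = √(1 − 1/3.81538²) = 0.9650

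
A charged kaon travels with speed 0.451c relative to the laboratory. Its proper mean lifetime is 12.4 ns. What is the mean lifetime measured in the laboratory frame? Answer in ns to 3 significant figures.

γ = 1/√(1 − 0.451²) = 1.1204
Time dilation: Δt = γτ₀ = 1.1204 × 12.4 ns = 13.9 ns

Δt ≈ 13.9 ns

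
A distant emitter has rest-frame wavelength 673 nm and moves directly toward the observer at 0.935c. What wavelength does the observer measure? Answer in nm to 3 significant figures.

λ_obs ≈ 123 nm

Relativistic Doppler: λ_obs = λ_src √((1−β)/(1+β))
= 673 × √(0.065000/1.9350) = 673 × 0.18328 = 123 nm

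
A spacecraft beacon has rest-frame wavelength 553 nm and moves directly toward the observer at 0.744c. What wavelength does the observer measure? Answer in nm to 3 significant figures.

λ_obs ≈ 212 nm

Relativistic Doppler: λ_obs = λ_src √((1−β)/(1+β))
= 553 × √(0.25600/1.7440) = 553 × 0.38313 = 212 nm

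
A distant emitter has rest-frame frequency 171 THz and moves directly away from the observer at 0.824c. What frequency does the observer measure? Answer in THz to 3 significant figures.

Relativistic Doppler: f_obs = f_src √((1−β)/(1+β))
= 171 × √(0.17600/1.8240) = 171 × 0.31063 = 53.1 THz

f_obs ≈ 53.1 THz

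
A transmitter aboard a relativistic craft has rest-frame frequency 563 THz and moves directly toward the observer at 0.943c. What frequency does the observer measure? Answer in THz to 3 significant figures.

f_obs ≈ 3290 THz

Relativistic Doppler: f_obs = f_src √((1+β)/(1−β))
= 563 × √(1.9430/0.057000) = 563 × 5.8385 = 3290 THz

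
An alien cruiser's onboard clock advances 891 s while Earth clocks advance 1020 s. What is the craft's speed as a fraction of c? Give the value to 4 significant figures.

β ≈ 0.4868

γ = Δt/τ₀ = 1020/891 = 1.14478
β = √(1 − 1/γ²) = √(1 − 1/1.14478²) = 0.4868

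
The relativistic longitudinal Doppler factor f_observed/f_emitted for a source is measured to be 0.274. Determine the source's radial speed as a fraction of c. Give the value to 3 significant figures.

f_obs/f_src = √((1−β)/(1+β)) = 0.274  ⇒  (1−β)/(1+β) = 0.075076
β = |1 − D²|/(1 + D²) = |1 − 0.075076|/(1 + 0.075076) = 0.860

β ≈ 0.860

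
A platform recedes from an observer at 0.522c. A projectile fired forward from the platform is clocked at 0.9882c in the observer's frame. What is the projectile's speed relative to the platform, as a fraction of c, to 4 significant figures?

u' ≈ 0.9629c

Inverse velocity addition: u' = (u − v)/(1 − uv/c²)
= (0.9882 − 0.522)/(1 − 0.9882×0.522) = 0.4662/0.484160 = 0.9629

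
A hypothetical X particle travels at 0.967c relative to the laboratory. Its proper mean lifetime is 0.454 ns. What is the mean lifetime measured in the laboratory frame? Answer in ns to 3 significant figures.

γ = 1/√(1 − 0.967²) = 3.9250
Time dilation: Δt = γτ₀ = 3.9250 × 0.454 ns = 1.78 ns

Δt ≈ 1.78 ns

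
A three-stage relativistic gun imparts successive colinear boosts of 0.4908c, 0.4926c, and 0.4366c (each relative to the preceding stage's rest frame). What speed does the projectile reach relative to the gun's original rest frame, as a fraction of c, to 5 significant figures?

u ≈ 0.91289c

Compose boost 2: (0.4926 + 0.4908)/(1 + 0.4926×0.4908) = 0.98340/1.241768 = 0.7919353
Compose boost 3: (0.4366 + 0.7919353)/(1 + 0.4366×0.7919353) = 1.228535/1.345759 = 0.91289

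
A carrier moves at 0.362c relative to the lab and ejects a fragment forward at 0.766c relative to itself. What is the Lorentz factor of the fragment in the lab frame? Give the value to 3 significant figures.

u_lab = (0.766 + 0.362)/(1 + 0.766×0.362) = 1.128/1.27729 = 0.883118
γ = 1/√(1 − 0.883118²) = 2.13

γ ≈ 2.13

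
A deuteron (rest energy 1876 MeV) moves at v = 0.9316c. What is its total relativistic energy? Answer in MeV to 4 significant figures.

E ≈ 5161 MeV

γ = 1/√(1 − 0.9316²) = 2.75114
E = γm₀c² = 2.75114 × 1876 MeV = 5161 MeV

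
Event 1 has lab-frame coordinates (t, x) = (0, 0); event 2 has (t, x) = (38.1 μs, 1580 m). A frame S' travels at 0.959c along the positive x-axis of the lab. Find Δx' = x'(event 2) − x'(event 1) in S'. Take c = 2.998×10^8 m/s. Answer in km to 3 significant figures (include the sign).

Δx' ≈ -33.1 km

γ = 1/√(1 − 0.959²) = 3.5285
Δx' = γ(Δx − vΔt) = 3.5285 × (1580 m − 0.959×(2.998×10^8 m/s)×38.1×10^-6 s)
= 3.5285 × (-9374.1 m) = -33.1 km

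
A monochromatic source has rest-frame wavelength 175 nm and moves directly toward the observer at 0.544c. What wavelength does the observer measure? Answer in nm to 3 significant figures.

Relativistic Doppler: λ_obs = λ_src √((1−β)/(1+β))
= 175 × √(0.45600/1.5440) = 175 × 0.54345 = 95.1 nm

λ_obs ≈ 95.1 nm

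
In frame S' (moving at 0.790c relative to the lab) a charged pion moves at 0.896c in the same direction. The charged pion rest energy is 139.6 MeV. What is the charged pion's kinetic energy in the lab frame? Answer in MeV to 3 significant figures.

u_lab = (0.896 + 0.790)/(1 + 0.896×0.790) = 0.987212
γ = 1/√(1 − 0.987212²) = 6.2730
K = (γ − 1)m₀c² = (6.2730 − 1) × 139.6 = 5.2730 × 139.6 = 736 MeV

K ≈ 736 MeV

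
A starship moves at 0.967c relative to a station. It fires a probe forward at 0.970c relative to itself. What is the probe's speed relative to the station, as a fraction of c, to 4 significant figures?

Relativistic velocity addition: u = (u' + v)/(1 + u'v/c²)
= (0.970 + 0.967)/(1 + 0.970×0.967) = 1.937/1.93799 = 0.9995

u ≈ 0.9995c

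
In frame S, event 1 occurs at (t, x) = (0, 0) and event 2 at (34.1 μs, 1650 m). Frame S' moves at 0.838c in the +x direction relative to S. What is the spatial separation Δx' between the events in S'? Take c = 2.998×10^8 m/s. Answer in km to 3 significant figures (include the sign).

γ = 1/√(1 − 0.838²) = 1.8326
Δx' = γ(Δx − vΔt) = 1.8326 × (1650 m − 0.838×(2.998×10^8 m/s)×34.1×10^-6 s)
= 1.8326 × (-6917.0 m) = -12.7 km

Δx' ≈ -12.7 km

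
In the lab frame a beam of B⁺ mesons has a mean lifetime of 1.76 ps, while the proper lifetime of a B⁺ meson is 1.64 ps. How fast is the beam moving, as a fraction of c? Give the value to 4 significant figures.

β ≈ 0.3629

γ = Δt/τ₀ = 1.76/1.64 = 1.07317
β = √(1 − 1/γ²) = √(1 − 1/1.07317²) = 0.3629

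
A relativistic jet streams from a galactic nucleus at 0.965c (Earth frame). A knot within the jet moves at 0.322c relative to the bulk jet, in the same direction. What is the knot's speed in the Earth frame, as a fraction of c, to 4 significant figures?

Relativistic velocity addition: u = (u' + v)/(1 + u'v/c²)
= (0.322 + 0.965)/(1 + 0.322×0.965) = 1.287/1.31073 = 0.9819

u ≈ 0.9819c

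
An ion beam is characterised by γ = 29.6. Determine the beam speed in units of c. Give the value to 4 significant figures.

β = √(1 − 1/γ²) = √(1 − 1/29.6²) = √(0.998859) = 0.9994

β ≈ 0.9994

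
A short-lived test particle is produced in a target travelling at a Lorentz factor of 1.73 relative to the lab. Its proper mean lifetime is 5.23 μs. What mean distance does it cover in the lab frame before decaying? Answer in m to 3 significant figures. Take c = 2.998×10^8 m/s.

β = √(1 − 1/γ²) = √(1 − 1/1.73²) = 0.81601
Dilated lifetime: Δt = γτ₀ = 1.73 × 5.23 μs = 9.0479 μs
d = vΔt = 0.81601c × 9.0479 μs = 2.4464×10^8 m/s × 9.0479×10^-6 s = 2210 m

d ≈ 2210 m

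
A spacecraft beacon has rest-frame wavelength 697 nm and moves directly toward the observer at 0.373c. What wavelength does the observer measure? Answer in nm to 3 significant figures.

λ_obs ≈ 471 nm

Relativistic Doppler: λ_obs = λ_src √((1−β)/(1+β))
= 697 × √(0.62700/1.3730) = 697 × 0.67577 = 471 nm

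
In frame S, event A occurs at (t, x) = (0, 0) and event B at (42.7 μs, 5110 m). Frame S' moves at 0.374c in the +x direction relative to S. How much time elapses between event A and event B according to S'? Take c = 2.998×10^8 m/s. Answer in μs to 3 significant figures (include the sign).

Δt' ≈ 39.2 μs

γ = 1/√(1 − 0.374²) = 1.0783
Δt' = γ(Δt − vΔx/c²) = 1.0783 × (42.7 μs − 0.374×5110 m / (2.998×10^8 m/s))
= 1.0783 × (36.325 μs) = 39.2 μs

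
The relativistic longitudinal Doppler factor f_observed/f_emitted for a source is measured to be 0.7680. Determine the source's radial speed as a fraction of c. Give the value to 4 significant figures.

f_obs/f_src = √((1−β)/(1+β)) = 0.7680  ⇒  (1−β)/(1+β) = 0.589824
β = |1 − D²|/(1 + D²) = |1 − 0.589824|/(1 + 0.589824) = 0.2580

β ≈ 0.2580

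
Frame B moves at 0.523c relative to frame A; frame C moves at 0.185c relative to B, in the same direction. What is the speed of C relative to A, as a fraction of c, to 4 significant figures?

Compose boost 2: (0.185 + 0.523)/(1 + 0.185×0.523) = 0.7080/1.09675 = 0.6455

u ≈ 0.6455c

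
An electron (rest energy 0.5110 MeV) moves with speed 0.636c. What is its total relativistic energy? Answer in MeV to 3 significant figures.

E ≈ 0.662 MeV

γ = 1/√(1 − 0.636²) = 1.2959
E = γm₀c² = 1.2959 × 0.5110 MeV = 0.662 MeV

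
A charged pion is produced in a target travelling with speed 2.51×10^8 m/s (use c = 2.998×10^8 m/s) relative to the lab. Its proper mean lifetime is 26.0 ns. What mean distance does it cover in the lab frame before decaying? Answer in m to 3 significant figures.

d ≈ 11.9 m

β = v/c = 2.51×10^8 / 2.998×10^8 = 0.83722
γ = 1/√(1 − 0.83722²) = 1.8286
Dilated lifetime: Δt = γτ₀ = 1.8286 × 26.0 ns = 47.544 ns
d = vΔt = 0.83722c × 47.544 ns = 2.5100×10^8 m/s × 4.7544×10^-8 s = 11.9 m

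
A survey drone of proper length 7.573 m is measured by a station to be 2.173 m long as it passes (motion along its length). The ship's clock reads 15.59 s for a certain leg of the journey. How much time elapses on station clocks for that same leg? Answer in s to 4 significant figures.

Δt ≈ 54.33 s

Length contraction ⇒ γ = L₀/L = 7.573/2.173 = 3.48504
Time dilation: Δt = γτ₀ = 3.48504 × 15.59 s = 54.33 s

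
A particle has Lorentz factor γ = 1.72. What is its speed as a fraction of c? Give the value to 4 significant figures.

β = √(1 − 1/γ²) = √(1 − 1/1.72²) = √(0.661979) = 0.8136

β ≈ 0.8136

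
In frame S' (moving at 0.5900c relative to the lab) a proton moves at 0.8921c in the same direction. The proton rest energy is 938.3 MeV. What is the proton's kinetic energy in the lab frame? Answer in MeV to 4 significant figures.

u_lab = (0.8921 + 0.5900)/(1 + 0.8921×0.5900) = 0.9710163
γ = 1/√(1 − 0.9710163²) = 4.18387
K = (γ − 1)m₀c² = (4.18387 − 1) × 938.3 = 3.18387 × 938.3 = 2987 MeV

K ≈ 2987 MeV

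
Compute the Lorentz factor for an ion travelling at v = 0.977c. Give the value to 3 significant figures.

γ ≈ 4.69

γ = 1/√(1 − β²) = 1/√(1 − 0.977²) = 1/√(0.045471) = 4.69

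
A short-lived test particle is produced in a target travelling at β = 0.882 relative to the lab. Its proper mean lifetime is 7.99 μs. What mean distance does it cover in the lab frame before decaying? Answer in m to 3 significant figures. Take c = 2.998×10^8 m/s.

γ = 1/√(1 − 0.882²) = 2.1220
Dilated lifetime: Δt = γτ₀ = 2.1220 × 7.99 μs = 16.955 μs
d = vΔt = 0.882c × 16.955 μs = 2.6442×10^8 m/s × 1.6955×10^-5 s = 4480 m

d ≈ 4480 m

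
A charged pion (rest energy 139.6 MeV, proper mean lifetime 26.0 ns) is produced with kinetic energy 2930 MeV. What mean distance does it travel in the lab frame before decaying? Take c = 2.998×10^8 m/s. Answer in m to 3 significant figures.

d ≈ 171 m

γ = 1 + K/(m₀c²) = 1 + 2930/139.6 = 21.989
β = √(1 − 1/γ²) = 0.99897
Dilated lifetime: γτ₀ = 21.989 × 26.0 ns = 571.70 ns
d = βc·γτ₀ = 0.99897 × (2.998×10^8 m/s) × 5.7170×10^-7 s = 171 m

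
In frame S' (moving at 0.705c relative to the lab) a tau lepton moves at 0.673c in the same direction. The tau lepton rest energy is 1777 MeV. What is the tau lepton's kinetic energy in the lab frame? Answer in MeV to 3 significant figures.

u_lab = (0.673 + 0.705)/(1 + 0.673×0.705) = 0.934576
γ = 1/√(1 − 0.934576²) = 2.8109
K = (γ − 1)m₀c² = (2.8109 − 1) × 1777 = 1.8109 × 1777 = 3220 MeV

K ≈ 3220 MeV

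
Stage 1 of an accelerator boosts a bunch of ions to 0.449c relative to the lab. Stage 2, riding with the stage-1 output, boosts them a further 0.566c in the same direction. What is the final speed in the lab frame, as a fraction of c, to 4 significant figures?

Compose boost 2: (0.566 + 0.449)/(1 + 0.566×0.449) = 1.015/1.25413 = 0.8093

u ≈ 0.8093c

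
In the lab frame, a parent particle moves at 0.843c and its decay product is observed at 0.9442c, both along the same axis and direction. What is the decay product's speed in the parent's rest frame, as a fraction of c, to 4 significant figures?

u' ≈ 0.4960c

Inverse velocity addition: u' = (u − v)/(1 − uv/c²)
= (0.9442 − 0.843)/(1 − 0.9442×0.843) = 0.1012/0.204039 = 0.4960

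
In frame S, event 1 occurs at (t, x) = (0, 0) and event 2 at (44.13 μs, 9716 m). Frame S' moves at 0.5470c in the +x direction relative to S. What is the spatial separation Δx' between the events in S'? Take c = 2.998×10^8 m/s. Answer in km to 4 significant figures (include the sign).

γ = 1/√(1 − 0.5470²) = 1.19455
Δx' = γ(Δx − vΔt) = 1.19455 × (9716 m − 0.5470×(2.998×10^8 m/s)×44.13×10^-6 s)
= 1.19455 × (2479.09 m) = 2.961 km

Δx' ≈ 2.961 km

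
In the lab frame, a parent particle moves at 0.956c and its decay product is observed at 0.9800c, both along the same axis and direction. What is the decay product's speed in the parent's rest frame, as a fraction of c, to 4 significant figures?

Inverse velocity addition: u' = (u − v)/(1 − uv/c²)
= (0.9800 − 0.956)/(1 − 0.9800×0.956) = 0.02400/0.0631200 = 0.3802

u' ≈ 0.3802c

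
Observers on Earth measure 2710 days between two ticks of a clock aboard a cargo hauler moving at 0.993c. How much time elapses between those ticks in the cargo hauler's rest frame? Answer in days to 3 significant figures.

γ = 1/√(1 − 0.993²) = 8.4664
Proper time: τ₀ = Δt/γ = 2710/8.4664 = 320 days

τ₀ ≈ 320 days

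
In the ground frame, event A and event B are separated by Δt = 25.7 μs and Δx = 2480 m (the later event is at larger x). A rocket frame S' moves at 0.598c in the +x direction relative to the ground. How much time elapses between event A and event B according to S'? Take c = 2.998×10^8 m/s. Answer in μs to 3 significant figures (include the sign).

Δt' ≈ 25.9 μs

γ = 1/√(1 − 0.598²) = 1.2477
Δt' = γ(Δt − vΔx/c²) = 1.2477 × (25.7 μs − 0.598×2480 m / (2.998×10^8 m/s))
= 1.2477 × (20.753 μs) = 25.9 μs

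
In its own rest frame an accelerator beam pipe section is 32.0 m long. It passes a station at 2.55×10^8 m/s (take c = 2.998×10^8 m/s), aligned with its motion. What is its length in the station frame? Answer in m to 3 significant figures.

L ≈ 16.8 m

β = v/c = 2.55×10^8 / 2.998×10^8 = 0.85057
γ = 1/√(1 − 0.85057²) = 1.9016
Length contraction: L = L₀/γ = 32.0/1.9016 = 16.8 m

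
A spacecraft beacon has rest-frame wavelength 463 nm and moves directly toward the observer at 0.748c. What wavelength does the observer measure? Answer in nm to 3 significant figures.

Relativistic Doppler: λ_obs = λ_src √((1−β)/(1+β))
= 463 × √(0.25200/1.7480) = 463 × 0.37969 = 176 nm

λ_obs ≈ 176 nm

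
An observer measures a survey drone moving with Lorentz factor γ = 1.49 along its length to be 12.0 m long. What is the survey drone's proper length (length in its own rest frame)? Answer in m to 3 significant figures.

γ = 1.49 (given)
L₀ = γL = 1.49 × 12.0 = 17.9 m

L₀ ≈ 17.9 m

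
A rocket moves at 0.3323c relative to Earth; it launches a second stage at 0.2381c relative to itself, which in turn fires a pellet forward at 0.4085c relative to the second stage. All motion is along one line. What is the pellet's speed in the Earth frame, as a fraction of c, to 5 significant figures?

u ≈ 0.77067c

Compose boost 2: (0.2381 + 0.3323)/(1 + 0.2381×0.3323) = 0.57040/1.079121 = 0.5285785
Compose boost 3: (0.4085 + 0.5285785)/(1 + 0.4085×0.5285785) = 0.9370785/1.215924 = 0.77067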